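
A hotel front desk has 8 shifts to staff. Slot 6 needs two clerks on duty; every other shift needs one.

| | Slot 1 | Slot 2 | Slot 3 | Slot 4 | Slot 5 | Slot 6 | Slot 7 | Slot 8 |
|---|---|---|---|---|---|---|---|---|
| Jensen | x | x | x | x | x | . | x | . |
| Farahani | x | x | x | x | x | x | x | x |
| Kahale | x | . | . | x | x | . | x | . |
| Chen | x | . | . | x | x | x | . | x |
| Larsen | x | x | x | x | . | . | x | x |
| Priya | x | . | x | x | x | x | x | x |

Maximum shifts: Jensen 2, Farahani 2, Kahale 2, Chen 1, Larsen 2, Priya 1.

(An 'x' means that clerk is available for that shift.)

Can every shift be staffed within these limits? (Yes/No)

Yes

One valid schedule: Slot 1→Larsen, Slot 2→Jensen, Slot 3→Jensen, Slot 4→Larsen, Slot 5→Kahale, Slot 6→Farahani+Chen, Slot 7→Kahale, Slot 8→Farahani.
Loads: Jensen 2/2, Farahani 2/2, Kahale 2/2, Chen 1/1, Larsen 2/2, Priya 0/1 — all within limits.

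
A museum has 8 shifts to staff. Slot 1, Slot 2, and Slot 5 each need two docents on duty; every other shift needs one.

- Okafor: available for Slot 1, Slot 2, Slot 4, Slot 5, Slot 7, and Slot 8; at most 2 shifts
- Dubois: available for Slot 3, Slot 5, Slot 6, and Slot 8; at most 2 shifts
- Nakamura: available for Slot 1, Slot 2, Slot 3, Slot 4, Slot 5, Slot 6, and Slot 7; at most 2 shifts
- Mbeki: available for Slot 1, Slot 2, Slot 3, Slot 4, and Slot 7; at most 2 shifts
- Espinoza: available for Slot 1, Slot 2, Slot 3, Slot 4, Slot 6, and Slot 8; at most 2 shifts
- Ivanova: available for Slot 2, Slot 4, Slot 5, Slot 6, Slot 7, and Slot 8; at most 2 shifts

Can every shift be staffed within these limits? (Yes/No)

Yes

One valid schedule: Slot 1→Mbeki+Espinoza, Slot 2→Mbeki+Espinoza, Slot 3→Dubois, Slot 4→Nakamura, Slot 5→Nakamura+Ivanova, Slot 6→Dubois, Slot 7→Okafor, Slot 8→Okafor.
Loads: Okafor 2/2, Dubois 2/2, Nakamura 2/2, Mbeki 2/2, Espinoza 2/2, Ivanova 1/2 — all within limits.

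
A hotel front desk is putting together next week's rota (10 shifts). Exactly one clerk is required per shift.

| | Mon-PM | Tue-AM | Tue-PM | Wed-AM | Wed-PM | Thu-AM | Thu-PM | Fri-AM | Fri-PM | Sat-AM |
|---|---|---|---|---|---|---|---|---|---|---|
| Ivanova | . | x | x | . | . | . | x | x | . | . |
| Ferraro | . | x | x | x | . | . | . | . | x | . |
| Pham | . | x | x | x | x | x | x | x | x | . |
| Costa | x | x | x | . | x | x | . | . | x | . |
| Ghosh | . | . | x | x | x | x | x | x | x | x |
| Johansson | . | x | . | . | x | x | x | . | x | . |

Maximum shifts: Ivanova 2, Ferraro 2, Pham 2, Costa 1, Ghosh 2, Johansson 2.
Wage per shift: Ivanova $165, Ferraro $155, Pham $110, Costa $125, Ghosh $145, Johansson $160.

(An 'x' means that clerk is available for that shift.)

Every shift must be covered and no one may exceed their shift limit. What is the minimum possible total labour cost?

Mon-PM can only be covered by Costa, so that assignment is forced.
Sat-AM can only be covered by Ghosh, so that assignment is forced.
Picking the cheapest available clerk for each shift independently would cost $1150, but that ignores the shift limits.
An optimal schedule: Mon-PM→Costa, Tue-AM→Ferraro, Tue-PM→Ivanova, Wed-AM→Pham, Wed-PM→Ghosh, Thu-AM→Johansson, Thu-PM→Johansson, Fri-AM→Pham, Fri-PM→Ferraro, Sat-AM→Ghosh.
Total: 125 + 155 + 165 + 110 + 145 + 160 + 160 + 110 + 155 + 145 = $1430.

$1430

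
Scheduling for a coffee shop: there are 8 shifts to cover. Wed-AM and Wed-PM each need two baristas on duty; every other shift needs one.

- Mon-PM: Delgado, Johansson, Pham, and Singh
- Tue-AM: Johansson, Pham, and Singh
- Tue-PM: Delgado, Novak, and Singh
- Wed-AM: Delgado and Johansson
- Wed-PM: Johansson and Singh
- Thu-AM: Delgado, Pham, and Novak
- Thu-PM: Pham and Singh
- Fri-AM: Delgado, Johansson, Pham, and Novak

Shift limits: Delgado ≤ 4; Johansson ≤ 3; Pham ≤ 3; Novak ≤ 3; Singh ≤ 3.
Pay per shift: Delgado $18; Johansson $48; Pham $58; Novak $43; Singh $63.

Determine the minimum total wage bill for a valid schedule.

Wed-AM can only be covered by Delgado and Johansson, so that assignment is forced.
Wed-PM can only be covered by Johansson and Singh, so that assignment is forced.
Picking the cheapest available barista for each shift independently would cost $355, but that ignores the shift limits.
An optimal schedule: Mon-PM→Delgado, Tue-AM→Johansson, Tue-PM→Delgado, Wed-AM→Delgado+Johansson, Wed-PM→Johansson+Singh, Thu-AM→Delgado, Thu-PM→Pham, Fri-AM→Novak.
Total: 18 + 48 + 18 + 18 + 48 + 48 + 63 + 18 + 58 + 43 = $380.

$380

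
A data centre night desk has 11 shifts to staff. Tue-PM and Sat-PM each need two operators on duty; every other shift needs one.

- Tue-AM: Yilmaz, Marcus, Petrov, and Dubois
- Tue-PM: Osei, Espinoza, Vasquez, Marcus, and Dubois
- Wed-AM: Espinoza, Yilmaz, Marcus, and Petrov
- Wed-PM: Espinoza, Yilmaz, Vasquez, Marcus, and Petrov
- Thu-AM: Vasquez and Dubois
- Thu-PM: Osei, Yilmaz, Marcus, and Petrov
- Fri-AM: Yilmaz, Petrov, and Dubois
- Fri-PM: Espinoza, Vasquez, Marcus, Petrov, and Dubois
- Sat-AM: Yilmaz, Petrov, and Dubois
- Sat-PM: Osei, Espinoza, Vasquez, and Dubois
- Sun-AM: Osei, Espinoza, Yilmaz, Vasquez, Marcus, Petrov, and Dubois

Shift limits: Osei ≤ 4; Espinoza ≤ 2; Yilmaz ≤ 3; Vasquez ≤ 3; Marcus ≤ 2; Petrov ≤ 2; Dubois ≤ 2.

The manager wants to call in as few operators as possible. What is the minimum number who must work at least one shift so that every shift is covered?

13 slots to fill and no one can take more than 4, so at least ⌈13/4⌉ = 4 operators are needed.
Any 4 operators together have capacity at most 4+3+3+2 = 12 < 13 slots, so 4 can never suffice.
Osei, Espinoza, Yilmaz, Vasquez, and Marcus alone can cover everything: Tue-AM→Yilmaz, Tue-PM→Osei+Marcus, Wed-AM→Espinoza, Wed-PM→Vasquez, Thu-AM→Vasquez, Thu-PM→Osei, Fri-AM→Yilmaz, Fri-PM→Espinoza, Sat-AM→Yilmaz, Sat-PM→Osei+Vasquez, Sun-AM→Osei.

5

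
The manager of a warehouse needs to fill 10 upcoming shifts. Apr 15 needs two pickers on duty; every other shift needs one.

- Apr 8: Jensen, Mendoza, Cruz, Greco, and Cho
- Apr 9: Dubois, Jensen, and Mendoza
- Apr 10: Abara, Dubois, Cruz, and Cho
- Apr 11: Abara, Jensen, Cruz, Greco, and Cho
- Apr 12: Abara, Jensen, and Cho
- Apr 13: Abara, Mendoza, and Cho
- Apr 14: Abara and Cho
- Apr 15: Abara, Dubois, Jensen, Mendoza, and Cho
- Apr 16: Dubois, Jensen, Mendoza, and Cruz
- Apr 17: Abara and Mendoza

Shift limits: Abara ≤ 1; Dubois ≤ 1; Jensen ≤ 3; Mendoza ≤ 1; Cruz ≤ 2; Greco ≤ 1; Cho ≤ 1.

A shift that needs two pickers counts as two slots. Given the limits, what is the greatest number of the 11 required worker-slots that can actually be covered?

10

Total capacity across all pickers is 1+1+3+1+2+1+1 = 10, and 11 slots are needed, so at most 10 can be filled.
An assignment achieving 10: Apr 8→Cruz, Apr 9→Dubois, Apr 10→Cruz, Apr 11→Greco, Apr 12→Jensen, Apr 13→Cho, Apr 14→Abara, Apr 15→Jensen, Apr 16→Jensen, Apr 17→Mendoza.
Loads: Abara 1/1, Dubois 1/1, Jensen 3/3, Mendoza 1/1, Cruz 2/2, Greco 1/1, Cho 1/1.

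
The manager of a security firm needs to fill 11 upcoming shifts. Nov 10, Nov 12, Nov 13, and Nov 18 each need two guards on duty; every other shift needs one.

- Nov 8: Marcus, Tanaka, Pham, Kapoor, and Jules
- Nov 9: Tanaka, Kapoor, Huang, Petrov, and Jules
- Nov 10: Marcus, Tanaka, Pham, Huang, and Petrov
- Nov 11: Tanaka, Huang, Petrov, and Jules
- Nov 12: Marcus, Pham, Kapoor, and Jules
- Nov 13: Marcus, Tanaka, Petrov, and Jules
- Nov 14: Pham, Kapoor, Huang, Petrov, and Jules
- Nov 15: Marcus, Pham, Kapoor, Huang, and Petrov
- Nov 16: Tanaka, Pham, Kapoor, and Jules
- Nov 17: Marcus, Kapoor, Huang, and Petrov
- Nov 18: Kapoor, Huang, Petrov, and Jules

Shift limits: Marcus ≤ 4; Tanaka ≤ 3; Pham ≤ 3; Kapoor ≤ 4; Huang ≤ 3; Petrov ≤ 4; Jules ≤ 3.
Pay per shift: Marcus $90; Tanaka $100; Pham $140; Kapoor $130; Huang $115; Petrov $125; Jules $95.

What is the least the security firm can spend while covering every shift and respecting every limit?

$1540

Picking the cheapest available guard for each shift independently would cost $1420, but that ignores the shift limits.
An optimal schedule: Nov 8→Marcus, Nov 9→Tanaka, Nov 10→Tanaka+Huang, Nov 11→Jules, Nov 12→Marcus+Jules, Nov 13→Tanaka+Petrov, Nov 14→Huang, Nov 15→Marcus, Nov 16→Jules, Nov 17→Marcus, Nov 18→Huang+Petrov.
Total: 90 + 100 + 100 + 115 + 95 + 90 + 95 + 100 + 125 + 115 + 90 + 95 + 90 + 115 + 125 = $1540.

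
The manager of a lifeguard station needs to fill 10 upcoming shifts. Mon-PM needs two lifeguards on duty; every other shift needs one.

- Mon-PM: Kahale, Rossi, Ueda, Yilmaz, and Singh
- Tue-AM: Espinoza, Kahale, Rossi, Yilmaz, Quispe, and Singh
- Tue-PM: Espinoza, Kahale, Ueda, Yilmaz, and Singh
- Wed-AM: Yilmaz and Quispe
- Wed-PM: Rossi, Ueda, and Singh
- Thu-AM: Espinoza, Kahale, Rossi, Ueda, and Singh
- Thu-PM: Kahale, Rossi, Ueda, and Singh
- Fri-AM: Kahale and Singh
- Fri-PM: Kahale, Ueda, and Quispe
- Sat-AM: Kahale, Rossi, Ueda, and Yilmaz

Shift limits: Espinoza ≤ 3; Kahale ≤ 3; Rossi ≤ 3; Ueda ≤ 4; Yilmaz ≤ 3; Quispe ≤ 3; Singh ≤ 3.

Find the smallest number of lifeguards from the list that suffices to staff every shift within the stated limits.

11 slots to fill and no one can take more than 4, so at least ⌈11/4⌉ = 3 lifeguards are needed.
Any 3 lifeguards together have capacity at most 4+3+3 = 10 < 11 slots, so 3 can never suffice.
Espinoza, Kahale, Rossi, and Yilmaz alone can cover everything: Mon-PM→Rossi+Yilmaz, Tue-AM→Espinoza, Tue-PM→Espinoza, Wed-AM→Yilmaz, Wed-PM→Rossi, Thu-AM→Espinoza, Thu-PM→Kahale, Fri-AM→Kahale, Fri-PM→Kahale, Sat-AM→Rossi.

4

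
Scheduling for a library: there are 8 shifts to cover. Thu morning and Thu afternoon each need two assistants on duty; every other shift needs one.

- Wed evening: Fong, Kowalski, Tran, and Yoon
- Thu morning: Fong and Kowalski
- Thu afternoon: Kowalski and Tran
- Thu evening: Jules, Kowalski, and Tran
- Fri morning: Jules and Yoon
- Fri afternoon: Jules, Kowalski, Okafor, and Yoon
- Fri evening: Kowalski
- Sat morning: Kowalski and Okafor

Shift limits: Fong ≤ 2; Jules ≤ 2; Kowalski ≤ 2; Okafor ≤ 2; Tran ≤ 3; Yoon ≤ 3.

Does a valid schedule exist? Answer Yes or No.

No

Total capacity is 14 and 10 slots are needed, so capacity alone doesn't rule it out.
Shifts {Thu morning, Thu afternoon, Fri evening} need 5 worker-slots in total, but the assistants available for any of those shifts (Fong, Kowalski, and Tran) can supply at most 4 among them. So no valid schedule exists.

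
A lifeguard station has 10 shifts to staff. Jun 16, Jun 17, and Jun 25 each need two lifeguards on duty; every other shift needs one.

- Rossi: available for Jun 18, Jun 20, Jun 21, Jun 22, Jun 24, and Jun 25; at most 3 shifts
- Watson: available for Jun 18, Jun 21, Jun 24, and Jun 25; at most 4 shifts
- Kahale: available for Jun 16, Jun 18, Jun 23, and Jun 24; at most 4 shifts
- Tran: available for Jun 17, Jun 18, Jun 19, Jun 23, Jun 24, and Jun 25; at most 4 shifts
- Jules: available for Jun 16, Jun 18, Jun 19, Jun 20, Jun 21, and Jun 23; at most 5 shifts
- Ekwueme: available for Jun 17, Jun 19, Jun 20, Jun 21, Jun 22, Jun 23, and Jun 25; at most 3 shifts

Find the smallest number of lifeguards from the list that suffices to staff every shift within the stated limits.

13 slots to fill and no one can take more than 5, so at least ⌈13/5⌉ = 3 lifeguards are needed.
Shifts {Jun 16, Jun 17} need 4 slots, but among the lifeguards available for them (Kahale, Tran, Jules, and Ekwueme) any 3 together supply at most 3. So 3 lifeguards are not enough.
Kahale, Tran, Jules, and Ekwueme alone can cover everything: Jun 16→Kahale+Jules, Jun 17→Tran+Ekwueme, Jun 18→Kahale, Jun 19→Tran, Jun 20→Jules, Jun 21→Jules, Jun 22→Ekwueme, Jun 23→Kahale, Jun 24→Kahale, Jun 25→Tran+Ekwueme.

4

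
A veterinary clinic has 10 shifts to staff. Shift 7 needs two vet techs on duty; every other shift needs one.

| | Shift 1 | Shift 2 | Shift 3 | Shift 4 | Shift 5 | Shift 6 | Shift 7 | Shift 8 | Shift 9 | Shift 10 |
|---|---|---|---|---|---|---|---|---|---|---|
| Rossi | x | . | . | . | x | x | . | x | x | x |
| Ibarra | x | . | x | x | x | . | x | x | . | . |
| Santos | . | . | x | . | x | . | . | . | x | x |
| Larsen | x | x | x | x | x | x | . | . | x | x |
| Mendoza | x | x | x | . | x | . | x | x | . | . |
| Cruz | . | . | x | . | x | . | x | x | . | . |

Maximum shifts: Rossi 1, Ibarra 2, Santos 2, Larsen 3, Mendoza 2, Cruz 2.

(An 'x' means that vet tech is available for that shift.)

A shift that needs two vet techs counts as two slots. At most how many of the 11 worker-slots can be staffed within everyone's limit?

Total capacity across all vet techs is 1+2+2+3+2+2 = 12, and 11 slots are needed, so at most 11 can be filled.
An assignment achieving 11: Shift 1→Larsen, Shift 2→Larsen, Shift 3→Larsen, Shift 4→Ibarra, Shift 5→Cruz, Shift 6→Rossi, Shift 7→Ibarra+Mendoza, Shift 8→Mendoza, Shift 9→Santos, Shift 10→Santos.
Loads: Rossi 1/1, Ibarra 2/2, Santos 2/2, Larsen 3/3, Mendoza 2/2, Cruz 1/2.

11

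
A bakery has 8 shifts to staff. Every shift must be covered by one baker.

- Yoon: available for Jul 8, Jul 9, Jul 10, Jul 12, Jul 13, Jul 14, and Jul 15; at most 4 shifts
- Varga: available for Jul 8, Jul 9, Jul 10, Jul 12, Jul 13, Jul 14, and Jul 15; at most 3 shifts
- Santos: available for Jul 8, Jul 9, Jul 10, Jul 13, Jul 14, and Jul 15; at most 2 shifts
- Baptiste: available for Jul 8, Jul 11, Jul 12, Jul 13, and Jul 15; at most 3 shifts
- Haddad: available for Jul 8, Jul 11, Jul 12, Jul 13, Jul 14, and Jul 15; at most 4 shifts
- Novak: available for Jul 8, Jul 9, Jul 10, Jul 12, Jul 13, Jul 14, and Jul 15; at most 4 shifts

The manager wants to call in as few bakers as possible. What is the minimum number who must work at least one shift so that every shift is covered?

2

8 slots to fill and no one can take more than 4, so at least ⌈8/4⌉ = 2 bakers are needed.
Yoon and Haddad alone can cover everything: Jul 8→Yoon, Jul 9→Yoon, Jul 10→Yoon, Jul 11→Haddad, Jul 12→Yoon, Jul 13→Haddad, Jul 14→Haddad, Jul 15→Haddad.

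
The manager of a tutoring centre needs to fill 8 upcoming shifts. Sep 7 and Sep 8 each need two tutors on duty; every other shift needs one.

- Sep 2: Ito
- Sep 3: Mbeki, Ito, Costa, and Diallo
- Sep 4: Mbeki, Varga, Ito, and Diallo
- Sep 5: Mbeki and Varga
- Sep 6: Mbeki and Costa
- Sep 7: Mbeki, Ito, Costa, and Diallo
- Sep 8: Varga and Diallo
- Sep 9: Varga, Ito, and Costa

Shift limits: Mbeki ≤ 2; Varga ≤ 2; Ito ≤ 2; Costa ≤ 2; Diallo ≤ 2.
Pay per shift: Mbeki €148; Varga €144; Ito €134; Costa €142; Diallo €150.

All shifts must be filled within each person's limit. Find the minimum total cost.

€1436

Sep 2 can only be covered by Ito, so that assignment is forced.
Sep 8 can only be covered by Varga and Diallo, so that assignment is forced.
Picking the cheapest available tutor for each shift independently would cost €1392, but that ignores the shift limits.
An optimal schedule: Sep 2→Ito, Sep 3→Costa, Sep 4→Ito, Sep 5→Mbeki, Sep 6→Mbeki, Sep 7→Costa+Diallo, Sep 8→Varga+Diallo, Sep 9→Varga.
Total: 134 + 142 + 134 + 148 + 148 + 142 + 150 + 144 + 150 + 144 = €1436.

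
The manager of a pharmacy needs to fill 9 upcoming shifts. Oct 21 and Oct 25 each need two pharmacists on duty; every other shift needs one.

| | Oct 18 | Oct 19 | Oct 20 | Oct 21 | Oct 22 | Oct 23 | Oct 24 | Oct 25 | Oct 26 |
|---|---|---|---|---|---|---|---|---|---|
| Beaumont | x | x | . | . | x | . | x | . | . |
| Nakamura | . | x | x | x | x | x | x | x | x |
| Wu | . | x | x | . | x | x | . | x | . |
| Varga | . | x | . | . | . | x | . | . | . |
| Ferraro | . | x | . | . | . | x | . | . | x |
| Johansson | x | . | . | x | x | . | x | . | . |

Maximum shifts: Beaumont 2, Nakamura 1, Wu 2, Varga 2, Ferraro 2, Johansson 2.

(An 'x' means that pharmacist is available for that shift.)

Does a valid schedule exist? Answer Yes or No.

Total capacity is 11 and 11 slots are needed, so capacity alone doesn't rule it out.
Shifts {Oct 21, Oct 25} need 4 worker-slots in total, but the pharmacists available for any of those shifts (Nakamura, Wu, and Johansson) can supply at most 3 among them. So no valid schedule exists.

No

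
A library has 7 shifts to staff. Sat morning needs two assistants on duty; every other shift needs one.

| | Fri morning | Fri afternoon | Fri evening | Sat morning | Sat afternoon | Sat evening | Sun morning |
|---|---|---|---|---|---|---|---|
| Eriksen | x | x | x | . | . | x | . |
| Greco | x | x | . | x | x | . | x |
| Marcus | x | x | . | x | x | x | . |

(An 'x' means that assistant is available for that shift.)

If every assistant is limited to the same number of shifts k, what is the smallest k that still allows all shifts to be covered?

3

With 3 assistants and 8 worker-slots to fill, someone must work at least ⌈8/3⌉ = 3 shifts, so k ≥ 3.
k = 3 works: Fri morning→Eriksen, Fri afternoon→Marcus, Fri evening→Eriksen, Sat morning→Greco+Marcus, Sat afternoon→Greco, Sat evening→Eriksen, Sun morning→Greco.
Loads: Eriksen 3, Greco 3, Marcus 2 — all ≤ 3.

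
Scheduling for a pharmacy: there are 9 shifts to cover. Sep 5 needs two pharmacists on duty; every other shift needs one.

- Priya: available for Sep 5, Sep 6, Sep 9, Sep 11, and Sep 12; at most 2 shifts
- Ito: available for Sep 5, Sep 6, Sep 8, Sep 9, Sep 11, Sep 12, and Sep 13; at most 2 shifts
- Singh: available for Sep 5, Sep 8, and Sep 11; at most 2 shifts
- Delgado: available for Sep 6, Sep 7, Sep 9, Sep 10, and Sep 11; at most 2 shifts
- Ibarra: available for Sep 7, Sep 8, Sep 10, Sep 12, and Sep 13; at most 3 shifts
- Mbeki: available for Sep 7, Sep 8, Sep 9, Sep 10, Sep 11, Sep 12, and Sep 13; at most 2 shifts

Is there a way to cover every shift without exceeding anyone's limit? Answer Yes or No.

One valid schedule: Sep 5→Priya+Ito, Sep 6→Priya, Sep 7→Delgado, Sep 8→Singh, Sep 9→Mbeki, Sep 10→Delgado, Sep 11→Singh, Sep 12→Ibarra, Sep 13→Ito.
Loads: Priya 2/2, Ito 2/2, Singh 2/2, Delgado 2/2, Ibarra 1/3, Mbeki 1/2 — all within limits.

Yes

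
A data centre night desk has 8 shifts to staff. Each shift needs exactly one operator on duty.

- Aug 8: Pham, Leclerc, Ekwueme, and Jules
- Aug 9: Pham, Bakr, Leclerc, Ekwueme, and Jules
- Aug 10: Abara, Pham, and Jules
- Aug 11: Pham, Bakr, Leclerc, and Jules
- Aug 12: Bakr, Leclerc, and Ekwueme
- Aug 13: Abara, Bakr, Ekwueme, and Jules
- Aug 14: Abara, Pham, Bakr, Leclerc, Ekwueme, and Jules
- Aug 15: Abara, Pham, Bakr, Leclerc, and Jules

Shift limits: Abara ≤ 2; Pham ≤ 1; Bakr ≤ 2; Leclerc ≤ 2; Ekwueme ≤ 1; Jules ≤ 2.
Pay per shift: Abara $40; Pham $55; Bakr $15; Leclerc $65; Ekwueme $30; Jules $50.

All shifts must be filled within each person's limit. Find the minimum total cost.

Picking the cheapest available operator for each shift independently would cost $160, but that ignores the shift limits.
An optimal schedule: Aug 8→Ekwueme, Aug 9→Jules, Aug 10→Abara, Aug 11→Bakr, Aug 12→Bakr, Aug 13→Abara, Aug 14→Pham, Aug 15→Jules.
Total: 30 + 50 + 40 + 15 + 15 + 40 + 55 + 50 = $295.

$295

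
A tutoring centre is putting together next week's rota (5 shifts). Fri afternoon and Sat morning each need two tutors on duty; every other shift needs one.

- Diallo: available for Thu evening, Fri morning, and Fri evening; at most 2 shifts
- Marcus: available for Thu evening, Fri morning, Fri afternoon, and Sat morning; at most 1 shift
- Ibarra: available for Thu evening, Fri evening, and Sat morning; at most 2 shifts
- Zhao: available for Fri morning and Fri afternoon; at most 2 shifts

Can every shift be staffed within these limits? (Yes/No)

Total capacity is 7 and 7 slots are needed, so capacity alone doesn't rule it out.
Shifts {Fri afternoon, Sat morning} need 4 worker-slots in total, but the tutors available for any of those shifts (Marcus, Ibarra, and Zhao) can supply at most 3 among them. So no valid schedule exists.

No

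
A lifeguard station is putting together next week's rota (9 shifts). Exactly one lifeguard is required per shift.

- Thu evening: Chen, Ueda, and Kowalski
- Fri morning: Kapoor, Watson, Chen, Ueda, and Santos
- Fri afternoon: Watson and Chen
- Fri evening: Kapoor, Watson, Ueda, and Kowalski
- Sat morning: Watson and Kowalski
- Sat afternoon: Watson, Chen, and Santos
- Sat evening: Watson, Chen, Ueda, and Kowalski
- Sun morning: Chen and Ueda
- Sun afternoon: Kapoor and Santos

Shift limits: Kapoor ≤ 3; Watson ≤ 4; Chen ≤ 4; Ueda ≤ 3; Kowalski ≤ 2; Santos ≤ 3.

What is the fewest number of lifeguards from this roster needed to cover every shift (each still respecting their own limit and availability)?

9 slots to fill and no one can take more than 4, so at least ⌈9/4⌉ = 3 lifeguards are needed.
Kapoor, Watson, and Chen alone can cover everything: Thu evening→Chen, Fri morning→Kapoor, Fri afternoon→Watson, Fri evening→Kapoor, Sat morning→Watson, Sat afternoon→Watson, Sat evening→Watson, Sun morning→Chen, Sun afternoon→Kapoor.

3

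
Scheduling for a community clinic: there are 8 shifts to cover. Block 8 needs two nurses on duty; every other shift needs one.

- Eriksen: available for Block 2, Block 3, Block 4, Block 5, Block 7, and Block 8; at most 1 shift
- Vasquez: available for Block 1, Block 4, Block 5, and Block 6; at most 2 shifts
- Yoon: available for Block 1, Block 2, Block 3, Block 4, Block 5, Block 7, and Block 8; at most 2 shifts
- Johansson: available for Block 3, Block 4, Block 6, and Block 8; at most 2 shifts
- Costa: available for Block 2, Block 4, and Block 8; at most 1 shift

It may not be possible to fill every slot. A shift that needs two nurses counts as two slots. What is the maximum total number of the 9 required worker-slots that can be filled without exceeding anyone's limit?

Total capacity across all nurses is 1+2+2+2+1 = 8, and 9 slots are needed, so at most 8 can be filled.
An assignment achieving 8: Block 1→Vasquez, Block 2→Yoon, Block 3→Yoon, Block 4→Johansson, Block 6→Vasquez, Block 7→Eriksen, Block 8→Johansson+Costa.
Loads: Eriksen 1/1, Vasquez 2/2, Yoon 2/2, Johansson 2/2, Costa 1/1.

8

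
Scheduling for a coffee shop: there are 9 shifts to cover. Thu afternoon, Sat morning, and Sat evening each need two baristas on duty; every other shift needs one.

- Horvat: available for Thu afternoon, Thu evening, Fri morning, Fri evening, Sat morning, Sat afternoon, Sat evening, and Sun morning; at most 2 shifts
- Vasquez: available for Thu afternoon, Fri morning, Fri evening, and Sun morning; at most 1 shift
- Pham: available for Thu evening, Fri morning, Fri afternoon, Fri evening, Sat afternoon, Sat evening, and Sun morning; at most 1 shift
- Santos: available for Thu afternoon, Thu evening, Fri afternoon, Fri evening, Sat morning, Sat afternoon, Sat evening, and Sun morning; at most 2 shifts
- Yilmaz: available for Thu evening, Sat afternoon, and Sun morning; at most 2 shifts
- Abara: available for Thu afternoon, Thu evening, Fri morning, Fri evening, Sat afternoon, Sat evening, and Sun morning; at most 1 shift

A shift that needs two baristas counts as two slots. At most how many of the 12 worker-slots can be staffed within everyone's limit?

Total capacity across all baristas is 2+1+1+2+2+1 = 9, and 12 slots are needed, so at most 9 can be filled.
An assignment achieving 9: Thu afternoon→Horvat+Vasquez, Thu evening→Yilmaz, Fri morning→Abara, Fri afternoon→Pham, Sat morning→Horvat+Santos, Sat afternoon→Yilmaz, Sat evening→Santos.
Loads: Horvat 2/2, Vasquez 1/1, Pham 1/1, Santos 2/2, Yilmaz 2/2, Abara 1/1.

9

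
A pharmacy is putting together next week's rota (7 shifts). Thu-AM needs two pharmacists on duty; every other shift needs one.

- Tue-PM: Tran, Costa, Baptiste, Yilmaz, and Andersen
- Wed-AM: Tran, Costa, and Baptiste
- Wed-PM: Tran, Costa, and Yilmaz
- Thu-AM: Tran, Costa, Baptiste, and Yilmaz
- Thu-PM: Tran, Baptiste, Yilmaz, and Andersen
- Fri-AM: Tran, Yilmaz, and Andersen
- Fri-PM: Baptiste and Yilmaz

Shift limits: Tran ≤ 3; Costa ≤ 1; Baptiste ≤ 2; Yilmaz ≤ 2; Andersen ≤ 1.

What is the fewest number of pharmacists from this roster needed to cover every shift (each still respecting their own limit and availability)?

4

8 slots to fill and no one can take more than 3, so at least ⌈8/3⌉ = 3 pharmacists are needed.
Any 3 pharmacists together have capacity at most 3+2+2 = 7 < 8 slots, so 3 can never suffice.
Tran, Costa, Baptiste, and Yilmaz alone can cover everything: Tue-PM→Yilmaz, Wed-AM→Tran, Wed-PM→Tran, Thu-AM→Costa+Yilmaz, Thu-PM→Baptiste, Fri-AM→Tran, Fri-PM→Baptiste.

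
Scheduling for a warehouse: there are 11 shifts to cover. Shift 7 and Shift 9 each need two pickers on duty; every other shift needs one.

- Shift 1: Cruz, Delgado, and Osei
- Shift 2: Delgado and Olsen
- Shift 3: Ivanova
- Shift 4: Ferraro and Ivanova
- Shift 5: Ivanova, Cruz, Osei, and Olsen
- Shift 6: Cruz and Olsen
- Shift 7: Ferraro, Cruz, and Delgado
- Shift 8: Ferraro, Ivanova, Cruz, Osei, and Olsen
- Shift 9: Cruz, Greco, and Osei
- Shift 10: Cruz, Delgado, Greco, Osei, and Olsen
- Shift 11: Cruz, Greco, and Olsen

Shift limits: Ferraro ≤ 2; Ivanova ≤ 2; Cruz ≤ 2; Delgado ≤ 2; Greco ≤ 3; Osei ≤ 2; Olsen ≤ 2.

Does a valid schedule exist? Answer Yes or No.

Yes

Shift 3 can only be covered by Ivanova, so that assignment is forced.
One valid schedule: Shift 1→Cruz, Shift 2→Delgado, Shift 3→Ivanova, Shift 4→Ferraro, Shift 5→Ivanova, Shift 6→Cruz, Shift 7→Ferraro+Delgado, Shift 8→Osei, Shift 9→Greco+Osei, Shift 10→Greco, Shift 11→Greco.
Loads: Ferraro 2/2, Ivanova 2/2, Cruz 2/2, Delgado 2/2, Greco 3/3, Osei 2/2, Olsen 0/2 — all within limits.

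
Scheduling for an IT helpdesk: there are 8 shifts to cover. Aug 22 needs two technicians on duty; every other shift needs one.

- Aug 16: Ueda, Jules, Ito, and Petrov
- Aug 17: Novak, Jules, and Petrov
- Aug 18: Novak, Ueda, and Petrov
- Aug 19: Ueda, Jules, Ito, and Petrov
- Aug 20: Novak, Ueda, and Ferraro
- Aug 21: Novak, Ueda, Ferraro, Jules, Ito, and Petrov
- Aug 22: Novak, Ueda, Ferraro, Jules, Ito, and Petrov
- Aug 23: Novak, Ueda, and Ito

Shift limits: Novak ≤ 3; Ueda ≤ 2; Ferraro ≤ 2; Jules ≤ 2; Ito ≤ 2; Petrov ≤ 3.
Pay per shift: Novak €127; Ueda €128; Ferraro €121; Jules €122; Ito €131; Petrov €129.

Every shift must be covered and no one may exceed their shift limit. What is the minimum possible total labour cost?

Picking the cheapest available technician for each shift independently would cost €1105, but that ignores the shift limits.
An optimal schedule: Aug 16→Ueda, Aug 17→Novak, Aug 18→Novak, Aug 19→Jules, Aug 20→Novak, Aug 21→Ferraro, Aug 22→Ferraro+Jules, Aug 23→Ueda.
Total: 128 + 127 + 127 + 122 + 127 + 121 + 121 + 122 + 128 = €1123.

€1123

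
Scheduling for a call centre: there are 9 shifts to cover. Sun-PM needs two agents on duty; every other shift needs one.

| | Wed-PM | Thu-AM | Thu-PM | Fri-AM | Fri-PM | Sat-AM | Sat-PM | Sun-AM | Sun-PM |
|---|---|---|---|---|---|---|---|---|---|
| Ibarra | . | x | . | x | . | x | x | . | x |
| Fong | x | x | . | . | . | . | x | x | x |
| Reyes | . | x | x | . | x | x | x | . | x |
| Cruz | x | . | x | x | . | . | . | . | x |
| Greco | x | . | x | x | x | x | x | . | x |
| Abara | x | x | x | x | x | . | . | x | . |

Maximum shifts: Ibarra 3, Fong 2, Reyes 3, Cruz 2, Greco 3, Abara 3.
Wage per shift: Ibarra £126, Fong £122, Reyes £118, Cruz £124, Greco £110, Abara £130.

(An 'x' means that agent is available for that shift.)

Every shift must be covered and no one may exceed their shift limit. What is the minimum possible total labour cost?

£1176

Picking the cheapest available agent for each shift independently would cost £1128, but that ignores the shift limits.
An optimal schedule: Wed-PM→Greco, Thu-AM→Reyes, Thu-PM→Reyes, Fri-AM→Cruz, Fri-PM→Greco, Sat-AM→Greco, Sat-PM→Reyes, Sun-AM→Fong, Sun-PM→Fong+Cruz.
Total: 110 + 118 + 118 + 124 + 110 + 110 + 118 + 122 + 122 + 124 = £1176.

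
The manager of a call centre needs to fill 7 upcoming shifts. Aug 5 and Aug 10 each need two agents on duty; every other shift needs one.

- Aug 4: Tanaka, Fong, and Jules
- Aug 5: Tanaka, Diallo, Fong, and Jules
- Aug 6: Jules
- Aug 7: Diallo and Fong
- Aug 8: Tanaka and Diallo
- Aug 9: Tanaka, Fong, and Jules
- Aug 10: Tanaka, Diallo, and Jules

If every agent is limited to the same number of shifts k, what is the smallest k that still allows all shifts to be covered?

With 4 agents and 9 worker-slots to fill, someone must work at least ⌈9/4⌉ = 3 shifts, so k ≥ 3.
k = 3 works: Aug 4→Tanaka, Aug 5→Diallo+Fong, Aug 6→Jules, Aug 7→Diallo, Aug 8→Tanaka, Aug 9→Tanaka, Aug 10→Diallo+Jules.
Loads: Tanaka 3, Diallo 3, Fong 1, Jules 2 — all ≤ 3.

3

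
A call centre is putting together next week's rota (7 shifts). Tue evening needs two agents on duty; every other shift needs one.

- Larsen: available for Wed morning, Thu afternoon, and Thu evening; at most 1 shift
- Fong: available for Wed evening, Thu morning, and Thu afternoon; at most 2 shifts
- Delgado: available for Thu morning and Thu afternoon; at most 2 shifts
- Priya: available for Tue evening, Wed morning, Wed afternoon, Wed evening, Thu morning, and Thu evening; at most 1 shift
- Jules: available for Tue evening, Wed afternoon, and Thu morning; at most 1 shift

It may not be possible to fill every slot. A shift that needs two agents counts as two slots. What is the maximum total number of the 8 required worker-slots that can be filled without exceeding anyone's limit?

6

Total capacity across all agents is 1+2+2+1+1 = 7, and 8 slots are needed, so at most 7 can be filled.
Shifts {Tue evening, Wed afternoon} need 3 slots but only Priya and Jules are available for them, supplying at most 2 — so at least 1 slot must go unfilled.
An assignment achieving 6: Tue evening→Priya+Jules, Wed morning→Larsen, Wed evening→Fong, Thu morning→Delgado, Thu afternoon→Fong.
Loads: Larsen 1/1, Fong 2/2, Delgado 1/2, Priya 1/1, Jules 1/1.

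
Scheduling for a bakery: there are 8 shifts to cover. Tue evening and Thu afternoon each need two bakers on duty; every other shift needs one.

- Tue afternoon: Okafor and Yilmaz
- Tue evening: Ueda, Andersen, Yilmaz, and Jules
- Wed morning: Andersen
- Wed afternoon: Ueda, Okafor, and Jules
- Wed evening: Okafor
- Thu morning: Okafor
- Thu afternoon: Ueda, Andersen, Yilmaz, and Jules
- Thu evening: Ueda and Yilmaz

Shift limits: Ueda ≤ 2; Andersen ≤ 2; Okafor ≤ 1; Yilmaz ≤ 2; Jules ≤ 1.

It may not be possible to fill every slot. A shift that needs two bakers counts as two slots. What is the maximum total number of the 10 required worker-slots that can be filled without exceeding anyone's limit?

Total capacity across all bakers is 2+2+1+2+1 = 8, and 10 slots are needed, so at most 8 can be filled.
An assignment achieving 8: Tue afternoon→Yilmaz, Tue evening→Andersen+Yilmaz, Wed morning→Andersen, Wed afternoon→Ueda, Wed evening→Okafor, Thu afternoon→Jules, Thu evening→Ueda.
Loads: Ueda 2/2, Andersen 2/2, Okafor 1/1, Yilmaz 2/2, Jules 1/1.

8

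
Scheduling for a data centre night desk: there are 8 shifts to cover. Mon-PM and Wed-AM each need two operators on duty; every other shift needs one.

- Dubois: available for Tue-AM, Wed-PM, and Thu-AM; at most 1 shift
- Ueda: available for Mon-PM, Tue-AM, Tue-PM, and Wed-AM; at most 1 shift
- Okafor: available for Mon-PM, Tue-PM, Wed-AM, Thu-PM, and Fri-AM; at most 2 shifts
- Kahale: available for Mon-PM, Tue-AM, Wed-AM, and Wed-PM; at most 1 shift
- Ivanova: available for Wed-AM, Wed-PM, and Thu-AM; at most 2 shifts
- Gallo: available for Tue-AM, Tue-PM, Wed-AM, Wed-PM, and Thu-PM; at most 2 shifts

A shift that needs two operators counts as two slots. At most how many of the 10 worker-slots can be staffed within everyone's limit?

Total capacity across all operators is 1+1+2+1+2+2 = 9, and 10 slots are needed, so at most 9 can be filled.
An assignment achieving 9: Mon-PM→Ueda+Kahale, Tue-AM→Gallo, Tue-PM→Gallo, Wed-AM→Ivanova, Wed-PM→Ivanova, Thu-AM→Dubois, Thu-PM→Okafor, Fri-AM→Okafor.
Loads: Dubois 1/1, Ueda 1/1, Okafor 2/2, Kahale 1/1, Ivanova 2/2, Gallo 2/2.

9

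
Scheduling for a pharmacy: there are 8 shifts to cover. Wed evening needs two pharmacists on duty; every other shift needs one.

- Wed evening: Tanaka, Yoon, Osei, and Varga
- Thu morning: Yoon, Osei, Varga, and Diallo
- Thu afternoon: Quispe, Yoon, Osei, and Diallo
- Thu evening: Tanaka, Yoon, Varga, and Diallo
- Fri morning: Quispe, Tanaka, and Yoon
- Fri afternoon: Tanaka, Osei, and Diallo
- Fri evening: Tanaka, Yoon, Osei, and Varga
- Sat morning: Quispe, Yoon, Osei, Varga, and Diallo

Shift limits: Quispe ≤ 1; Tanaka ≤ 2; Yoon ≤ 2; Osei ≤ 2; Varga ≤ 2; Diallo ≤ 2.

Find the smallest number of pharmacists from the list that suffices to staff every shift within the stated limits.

5

9 slots to fill and no one can take more than 2, so at least ⌈9/2⌉ = 5 pharmacists are needed.
Quispe, Tanaka, Yoon, Osei, and Varga alone can cover everything: Wed evening→Osei+Varga, Thu morning→Yoon, Thu afternoon→Quispe, Thu evening→Tanaka, Fri morning→Yoon, Fri afternoon→Tanaka, Fri evening→Osei, Sat morning→Varga.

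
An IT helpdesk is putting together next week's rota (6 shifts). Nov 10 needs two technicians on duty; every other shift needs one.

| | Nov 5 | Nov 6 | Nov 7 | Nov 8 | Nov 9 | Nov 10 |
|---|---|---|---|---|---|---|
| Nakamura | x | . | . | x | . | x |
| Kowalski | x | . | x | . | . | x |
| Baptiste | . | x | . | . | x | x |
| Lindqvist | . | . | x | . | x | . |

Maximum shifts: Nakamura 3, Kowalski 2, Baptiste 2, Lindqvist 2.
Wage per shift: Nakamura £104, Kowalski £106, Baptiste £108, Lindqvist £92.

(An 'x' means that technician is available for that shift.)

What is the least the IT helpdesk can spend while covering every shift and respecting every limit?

Nov 6 can only be covered by Baptiste, so that assignment is forced.
Nov 8 can only be covered by Nakamura, so that assignment is forced.
Picking the cheapest available technician for each shift independently would cost £710, and that bound is achievable.
An optimal schedule: Nov 5→Nakamura, Nov 6→Baptiste, Nov 7→Lindqvist, Nov 8→Nakamura, Nov 9→Lindqvist, Nov 10→Nakamura+Kowalski.
Total: 104 + 108 + 92 + 104 + 92 + 104 + 106 = £710.

£710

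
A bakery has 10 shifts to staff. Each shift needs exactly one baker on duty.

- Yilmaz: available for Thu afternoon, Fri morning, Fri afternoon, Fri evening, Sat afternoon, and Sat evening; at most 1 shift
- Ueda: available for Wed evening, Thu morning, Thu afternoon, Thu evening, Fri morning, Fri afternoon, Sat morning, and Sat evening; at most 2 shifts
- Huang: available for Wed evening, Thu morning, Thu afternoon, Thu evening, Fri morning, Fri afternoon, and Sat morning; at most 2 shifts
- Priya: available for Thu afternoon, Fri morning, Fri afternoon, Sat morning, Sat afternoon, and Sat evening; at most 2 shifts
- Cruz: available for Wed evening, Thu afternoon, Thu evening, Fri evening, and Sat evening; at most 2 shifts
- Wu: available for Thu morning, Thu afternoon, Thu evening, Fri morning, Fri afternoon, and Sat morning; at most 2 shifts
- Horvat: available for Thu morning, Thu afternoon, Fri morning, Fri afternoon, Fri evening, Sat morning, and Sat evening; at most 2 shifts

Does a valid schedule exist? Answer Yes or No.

One valid schedule: Wed evening→Ueda, Thu morning→Ueda, Thu afternoon→Cruz, Thu evening→Huang, Fri morning→Priya, Fri afternoon→Wu, Fri evening→Cruz, Sat morning→Huang, Sat afternoon→Yilmaz, Sat evening→Priya.
Loads: Yilmaz 1/1, Ueda 2/2, Huang 2/2, Priya 2/2, Cruz 2/2, Wu 1/2, Horvat 0/2 — all within limits.

Yes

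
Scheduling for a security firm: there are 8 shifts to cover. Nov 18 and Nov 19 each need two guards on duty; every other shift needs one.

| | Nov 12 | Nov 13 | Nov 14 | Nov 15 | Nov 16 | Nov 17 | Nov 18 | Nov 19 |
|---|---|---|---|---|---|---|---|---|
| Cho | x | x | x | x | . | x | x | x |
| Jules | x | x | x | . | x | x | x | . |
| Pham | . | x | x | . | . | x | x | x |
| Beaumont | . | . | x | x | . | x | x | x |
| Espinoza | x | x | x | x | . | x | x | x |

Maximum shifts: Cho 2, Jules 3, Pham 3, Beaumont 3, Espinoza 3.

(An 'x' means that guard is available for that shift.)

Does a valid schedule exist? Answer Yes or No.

Nov 16 can only be covered by Jules, so that assignment is forced.
One valid schedule: Nov 12→Cho, Nov 13→Jules, Nov 14→Jules, Nov 15→Cho, Nov 16→Jules, Nov 17→Pham, Nov 18→Pham+Beaumont, Nov 19→Pham+Beaumont.
Loads: Cho 2/2, Jules 3/3, Pham 3/3, Beaumont 2/3, Espinoza 0/3 — all within limits.

Yes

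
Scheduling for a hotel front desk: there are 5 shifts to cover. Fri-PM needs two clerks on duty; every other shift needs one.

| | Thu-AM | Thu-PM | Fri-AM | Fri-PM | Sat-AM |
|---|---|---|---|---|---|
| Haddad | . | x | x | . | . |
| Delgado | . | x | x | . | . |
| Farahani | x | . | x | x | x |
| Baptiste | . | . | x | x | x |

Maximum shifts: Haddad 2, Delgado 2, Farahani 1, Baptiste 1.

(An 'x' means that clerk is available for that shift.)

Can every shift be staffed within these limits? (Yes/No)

No

Total capacity is 6 and 6 slots are needed, so capacity alone doesn't rule it out.
Shifts {Thu-AM, Fri-PM} need 3 worker-slots in total, but the clerks available for any of those shifts (Farahani and Baptiste) can supply at most 2 among them. So no valid schedule exists.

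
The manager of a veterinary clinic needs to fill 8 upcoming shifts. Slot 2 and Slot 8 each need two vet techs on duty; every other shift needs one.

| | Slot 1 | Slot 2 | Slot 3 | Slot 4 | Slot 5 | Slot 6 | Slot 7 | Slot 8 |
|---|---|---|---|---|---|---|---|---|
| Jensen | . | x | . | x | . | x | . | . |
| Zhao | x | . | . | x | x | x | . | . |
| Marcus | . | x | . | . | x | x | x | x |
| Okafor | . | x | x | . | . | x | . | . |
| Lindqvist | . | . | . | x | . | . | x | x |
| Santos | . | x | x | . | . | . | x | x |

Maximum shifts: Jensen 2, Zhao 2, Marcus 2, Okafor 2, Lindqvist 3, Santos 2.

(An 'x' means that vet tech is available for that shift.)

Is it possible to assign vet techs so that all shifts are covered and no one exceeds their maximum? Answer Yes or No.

Yes

Slot 1 can only be covered by Zhao, so that assignment is forced.
One valid schedule: Slot 1→Zhao, Slot 2→Okafor+Santos, Slot 3→Okafor, Slot 4→Jensen, Slot 5→Zhao, Slot 6→Jensen, Slot 7→Marcus, Slot 8→Marcus+Lindqvist.
Loads: Jensen 2/2, Zhao 2/2, Marcus 2/2, Okafor 2/2, Lindqvist 1/3, Santos 1/2 — all within limits.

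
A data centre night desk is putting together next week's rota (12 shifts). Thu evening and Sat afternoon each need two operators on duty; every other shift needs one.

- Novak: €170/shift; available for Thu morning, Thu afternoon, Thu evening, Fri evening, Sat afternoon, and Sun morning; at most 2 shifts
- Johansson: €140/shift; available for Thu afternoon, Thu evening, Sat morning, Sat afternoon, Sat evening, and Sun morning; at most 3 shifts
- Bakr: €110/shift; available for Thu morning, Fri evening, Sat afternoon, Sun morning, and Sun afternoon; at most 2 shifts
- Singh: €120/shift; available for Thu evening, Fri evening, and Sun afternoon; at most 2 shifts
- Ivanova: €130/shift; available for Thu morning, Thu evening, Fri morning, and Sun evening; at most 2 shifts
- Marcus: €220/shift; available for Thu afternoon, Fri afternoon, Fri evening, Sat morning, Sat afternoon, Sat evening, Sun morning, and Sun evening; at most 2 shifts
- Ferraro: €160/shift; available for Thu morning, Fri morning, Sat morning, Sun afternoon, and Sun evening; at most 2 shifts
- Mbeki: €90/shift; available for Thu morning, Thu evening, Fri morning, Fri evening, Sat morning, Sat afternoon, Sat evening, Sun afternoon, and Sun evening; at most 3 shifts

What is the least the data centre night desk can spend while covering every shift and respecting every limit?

€1790

Fri afternoon can only be covered by Marcus, so that assignment is forced.
Picking the cheapest available operator for each shift independently would cost €1510, but that ignores the shift limits.
An optimal schedule: Thu morning→Ferraro, Thu afternoon→Johansson, Thu evening→Ivanova+Johansson, Fri morning→Mbeki, Fri afternoon→Marcus, Fri evening→Singh, Sat morning→Mbeki, Sat afternoon→Bakr+Johansson, Sat evening→Mbeki, Sun morning→Bakr, Sun afternoon→Singh, Sun evening→Ivanova.
Total: 160 + 140 + 130 + 140 + 90 + 220 + 120 + 90 + 110 + 140 + 90 + 110 + 120 + 130 = €1790.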